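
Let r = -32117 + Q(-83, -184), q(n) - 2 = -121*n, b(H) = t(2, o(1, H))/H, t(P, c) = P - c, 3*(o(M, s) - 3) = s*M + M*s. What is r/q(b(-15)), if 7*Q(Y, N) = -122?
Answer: -1124705/2611 ≈ -430.76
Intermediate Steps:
o(M, s) = 3 + 2*M*s/3 (o(M, s) = 3 + (s*M + M*s)/3 = 3 + (M*s + M*s)/3 = 3 + (2*M*s)/3 = 3 + 2*M*s/3)
b(H) = (-1 - 2*H/3)/H (b(H) = (2 - (3 + (⅔)*1*H))/H = (2 - (3 + 2*H/3))/H = (2 + (-3 - 2*H/3))/H = (-1 - 2*H/3)/H)
Q(Y, N) = -122/7 (Q(Y, N) = (⅐)*(-122) = -122/7)
q(n) = 2 - 121*n
r = -224941/7 (r = -32117 - 122/7 = -224941/7 ≈ -32134.)
r/q(b(-15)) = -224941/(7*(2 - 121*(-⅔ - 1/(-15)))) = -224941/(7*(2 - 121*(-⅔ - 1*(-1/15)))) = -224941/(7*(2 - 121*(-⅔ + 1/15))) = -224941/(7*(2 - 121*(-⅗))) = -224941/(7*(2 + 363/5)) = -224941/(7*373/5) = -224941/7*5/373 = -1124705/2611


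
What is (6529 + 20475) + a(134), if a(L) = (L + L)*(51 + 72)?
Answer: 59968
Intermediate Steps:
a(L) = 246*L (a(L) = (2*L)*123 = 246*L)
(6529 + 20475) + a(134) = (6529 + 20475) + 246*134 = 27004 + 32964 = 59968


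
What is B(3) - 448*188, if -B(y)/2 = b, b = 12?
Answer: -84248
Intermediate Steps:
B(y) = -24 (B(y) = -2*12 = -24)
B(3) - 448*188 = -24 - 448*188 = -24 - 84224 = -84248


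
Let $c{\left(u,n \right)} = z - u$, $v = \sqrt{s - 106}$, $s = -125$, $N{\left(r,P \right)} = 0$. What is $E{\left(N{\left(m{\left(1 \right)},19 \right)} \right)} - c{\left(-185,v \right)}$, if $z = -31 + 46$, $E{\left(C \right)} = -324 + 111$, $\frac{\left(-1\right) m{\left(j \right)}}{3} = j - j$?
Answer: $-413$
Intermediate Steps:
$m{\left(j \right)} = 0$ ($m{\left(j \right)} = - 3 \left(j - j\right) = \left(-3\right) 0 = 0$)
$E{\left(C \right)} = -213$
$z = 15$
$v = i \sqrt{231}$ ($v = \sqrt{-125 - 106} = \sqrt{-231} = i \sqrt{231} \approx 15.199 i$)
$c{\left(u,n \right)} = 15 - u$
$E{\left(N{\left(m{\left(1 \right)},19 \right)} \right)} - c{\left(-185,v \right)} = -213 - \left(15 - -185\right) = -213 - \left(15 + 185\right) = -213 - 200 = -413$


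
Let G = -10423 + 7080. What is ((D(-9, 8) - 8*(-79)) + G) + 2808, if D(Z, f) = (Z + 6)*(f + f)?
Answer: 49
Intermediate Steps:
D(Z, f) = 2*f*(6 + Z) (D(Z, f) = (6 + Z)*(2*f) = 2*f*(6 + Z))
G = -3343
((D(-9, 8) - 8*(-79)) + G) + 2808 = ((2*8*(6 - 9) - 8*(-79)) - 3343) + 2808 = ((2*8*(-3) + 632) - 3343) + 2808 = ((-48 + 632) - 3343) + 2808 = (584 - 3343) + 2808 = -2759 + 2808 = 49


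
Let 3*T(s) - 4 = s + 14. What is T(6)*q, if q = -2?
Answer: -16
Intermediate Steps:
T(s) = 6 + s/3 (T(s) = 4/3 + (s + 14)/3 = 4/3 + (14 + s)/3 = 4/3 + (14/3 + s/3) = 6 + s/3)
T(6)*q = (6 + (⅓)*6)*(-2) = (6 + 2)*(-2) = 8*(-2) = -16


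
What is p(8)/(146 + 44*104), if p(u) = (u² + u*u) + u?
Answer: 68/2361 ≈ 0.028801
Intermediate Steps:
p(u) = u + 2*u² (p(u) = (u² + u²) + u = 2*u² + u = u + 2*u²)
p(8)/(146 + 44*104) = (8*(1 + 2*8))/(146 + 44*104) = (8*(1 + 16))/(146 + 4576) = (8*17)/4722 = 136*(1/4722) = 68/2361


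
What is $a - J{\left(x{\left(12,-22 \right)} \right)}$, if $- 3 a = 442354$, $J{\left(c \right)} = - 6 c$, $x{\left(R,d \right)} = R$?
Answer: $- \frac{442138}{3} \approx -1.4738 \cdot 10^{5}$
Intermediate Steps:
$a = - \frac{442354}{3}$ ($a = \left(- \frac{1}{3}\right) 442354 = - \frac{442354}{3} \approx -1.4745 \cdot 10^{5}$)
$a - J{\left(x{\left(12,-22 \right)} \right)} = - \frac{442354}{3} - \left(-6\right) 12 = - \frac{442354}{3} - -72 = - \frac{442354}{3} + 72 = - \frac{442138}{3}$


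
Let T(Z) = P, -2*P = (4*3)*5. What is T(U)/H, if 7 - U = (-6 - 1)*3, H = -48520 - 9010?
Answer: 3/5753 ≈ 0.00052147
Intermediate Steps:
H = -57530
P = -30 (P = -4*3*5/2 = -6*5 = -1/2*60 = -30)
U = 28 (U = 7 - (-6 - 1)*3 = 7 - (-7)*3 = 7 - 1*(-21) = 7 + 21 = 28)
T(Z) = -30
T(U)/H = -30/(-57530) = -30*(-1/57530) = 3/5753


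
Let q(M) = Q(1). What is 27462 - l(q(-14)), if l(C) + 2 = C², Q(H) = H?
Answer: 27463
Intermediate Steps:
q(M) = 1
l(C) = -2 + C²
27462 - l(q(-14)) = 27462 - (-2 + 1²) = 27462 - (-2 + 1) = 27462 - 1*(-1) = 27462 + 1 = 27463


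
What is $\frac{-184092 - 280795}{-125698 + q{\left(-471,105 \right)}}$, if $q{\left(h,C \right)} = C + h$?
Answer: $\frac{464887}{126064} \approx 3.6877$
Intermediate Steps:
$\frac{-184092 - 280795}{-125698 + q{\left(-471,105 \right)}} = \frac{-184092 - 280795}{-125698 + \left(105 - 471\right)} = - \frac{464887}{-125698 - 366} = - \frac{464887}{-126064} = \left(-464887\right) \left(- \frac{1}{126064}\right) = \frac{464887}{126064}$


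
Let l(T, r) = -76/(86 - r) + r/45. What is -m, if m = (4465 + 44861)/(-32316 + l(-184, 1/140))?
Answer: 1247054999400/817032220387 ≈ 1.5263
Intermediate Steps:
l(T, r) = -76/(86 - r) + r/45 (l(T, r) = -76/(86 - r) + r*(1/45) = -76/(86 - r) + r/45)
m = -1247054999400/817032220387 (m = (4465 + 44861)/(-32316 + (3420 + (1/140)² - 86/140)/(45*(-86 + 1/140))) = 49326/(-32316 + (3420 + (1/140)² - 86*1/140)/(45*(-86 + 1/140))) = 49326/(-32316 + (3420 + 1/19600 - 43/70)/(45*(-12039/140))) = 49326/(-32316 + (1/45)*(-140/12039)*(67019961/19600)) = 49326/(-32316 - 22339987/25281900) = 49326/(-817032220387/25281900) = 49326*(-25281900/817032220387) = -1247054999400/817032220387 ≈ -1.5263)
-m = -1*(-1247054999400/817032220387) = 1247054999400/817032220387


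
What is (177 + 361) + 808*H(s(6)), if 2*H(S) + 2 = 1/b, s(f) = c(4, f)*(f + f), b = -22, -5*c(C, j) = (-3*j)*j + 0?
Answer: -3172/11 ≈ -288.36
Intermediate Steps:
c(C, j) = 3*j**2/5 (c(C, j) = -((-3*j)*j + 0)/5 = -(-3*j**2 + 0)/5 = -(-3)*j**2/5 = 3*j**2/5)
s(f) = 6*f**3/5 (s(f) = (3*f**2/5)*(f + f) = (3*f**2/5)*(2*f) = 6*f**3/5)
H(S) = -45/44 (H(S) = -1 + (1/2)/(-22) = -1 + (1/2)*(-1/22) = -1 - 1/44 = -45/44)
(177 + 361) + 808*H(s(6)) = (177 + 361) + 808*(-45/44) = 538 - 9090/11 = -3172/11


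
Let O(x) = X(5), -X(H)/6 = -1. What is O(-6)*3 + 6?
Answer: 24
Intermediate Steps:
X(H) = 6 (X(H) = -6*(-1) = 6)
O(x) = 6
O(-6)*3 + 6 = 6*3 + 6 = 18 + 6 = 24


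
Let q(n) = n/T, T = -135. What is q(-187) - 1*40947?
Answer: -5527658/135 ≈ -40946.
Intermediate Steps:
q(n) = -n/135 (q(n) = n/(-135) = n*(-1/135) = -n/135)
q(-187) - 1*40947 = -1/135*(-187) - 1*40947 = 187/135 - 40947 = -5527658/135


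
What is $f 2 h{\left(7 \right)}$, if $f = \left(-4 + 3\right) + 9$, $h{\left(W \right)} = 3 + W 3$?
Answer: $384$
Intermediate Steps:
$h{\left(W \right)} = 3 + 3 W$
$f = 8$ ($f = -1 + 9 = 8$)
$f 2 h{\left(7 \right)} = 8 \cdot 2 \left(3 + 3 \cdot 7\right) = 16 \left(3 + 21\right) = 16 \cdot 24 = 384$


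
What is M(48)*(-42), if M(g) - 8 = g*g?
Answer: -97104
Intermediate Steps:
M(g) = 8 + g² (M(g) = 8 + g*g = 8 + g²)
M(48)*(-42) = (8 + 48²)*(-42) = (8 + 2304)*(-42) = 2312*(-42) = -97104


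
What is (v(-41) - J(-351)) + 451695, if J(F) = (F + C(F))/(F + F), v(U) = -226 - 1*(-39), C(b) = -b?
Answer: 451508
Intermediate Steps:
v(U) = -187 (v(U) = -226 + 39 = -187)
J(F) = 0 (J(F) = (F - F)/(F + F) = 0/((2*F)) = 0*(1/(2*F)) = 0)
(v(-41) - J(-351)) + 451695 = (-187 - 1*0) + 451695 = (-187 + 0) + 451695 = -187 + 451695 = 451508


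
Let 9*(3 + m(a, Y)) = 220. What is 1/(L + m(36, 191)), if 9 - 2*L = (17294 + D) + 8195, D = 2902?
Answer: -9/127526 ≈ -7.0574e-5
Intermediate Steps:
m(a, Y) = 193/9 (m(a, Y) = -3 + (1/9)*220 = -3 + 220/9 = 193/9)
L = -14191 (L = 9/2 - ((17294 + 2902) + 8195)/2 = 9/2 - (20196 + 8195)/2 = 9/2 - 1/2*28391 = 9/2 - 28391/2 = -14191)
1/(L + m(36, 191)) = 1/(-14191 + 193/9) = 1/(-127526/9) = -9/127526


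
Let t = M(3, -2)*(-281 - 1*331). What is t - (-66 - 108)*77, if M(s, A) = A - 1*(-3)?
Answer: 12786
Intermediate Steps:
M(s, A) = 3 + A (M(s, A) = A + 3 = 3 + A)
t = -612 (t = (3 - 2)*(-281 - 1*331) = 1*(-281 - 331) = 1*(-612) = -612)
t - (-66 - 108)*77 = -612 - (-66 - 108)*77 = -612 - (-174)*77 = -612 - 1*(-13398) = -612 + 13398 = 12786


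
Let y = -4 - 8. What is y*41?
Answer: -492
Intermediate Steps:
y = -12
y*41 = -12*41 = -492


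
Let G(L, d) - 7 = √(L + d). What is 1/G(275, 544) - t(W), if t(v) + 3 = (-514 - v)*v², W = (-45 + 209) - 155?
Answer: 4660259/110 + 3*√91/770 ≈ 42366.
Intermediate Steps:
W = 9 (W = 164 - 155 = 9)
G(L, d) = 7 + √(L + d)
t(v) = -3 + v²*(-514 - v) (t(v) = -3 + (-514 - v)*v² = -3 + v²*(-514 - v))
1/G(275, 544) - t(W) = 1/(7 + √(275 + 544)) - (-3 - 1*9³ - 514*9²) = 1/(7 + √819) - (-3 - 1*729 - 514*81) = 1/(7 + 3*√91) - (-3 - 729 - 41634) = 1/(7 + 3*√91) - 1*(-42366) = 1/(7 + 3*√91) + 42366 = 42366 + 1/(7 + 3*√91)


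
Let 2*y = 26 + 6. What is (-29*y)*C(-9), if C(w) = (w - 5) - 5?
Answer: 8816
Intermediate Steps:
C(w) = -10 + w (C(w) = (-5 + w) - 5 = -10 + w)
y = 16 (y = (26 + 6)/2 = (½)*32 = 16)
(-29*y)*C(-9) = (-29*16)*(-10 - 9) = -464*(-19) = 8816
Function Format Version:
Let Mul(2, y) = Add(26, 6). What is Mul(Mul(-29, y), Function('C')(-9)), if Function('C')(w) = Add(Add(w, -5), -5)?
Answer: 8816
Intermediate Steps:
Function('C')(w) = Add(-10, w) (Function('C')(w) = Add(Add(-5, w), -5) = Add(-10, w))
y = 16 (y = Mul(Rational(1, 2), Add(26, 6)) = Mul(Rational(1, 2), 32) = 16)
Mul(Mul(-29, y), Function('C')(-9)) = Mul(Mul(-29, 16), Add(-10, -9)) = Mul(-464, -19) = 8816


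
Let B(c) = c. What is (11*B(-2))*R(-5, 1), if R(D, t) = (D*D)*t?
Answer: -550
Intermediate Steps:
R(D, t) = t*D² (R(D, t) = D²*t = t*D²)
(11*B(-2))*R(-5, 1) = (11*(-2))*(1*(-5)²) = -22*25 = -550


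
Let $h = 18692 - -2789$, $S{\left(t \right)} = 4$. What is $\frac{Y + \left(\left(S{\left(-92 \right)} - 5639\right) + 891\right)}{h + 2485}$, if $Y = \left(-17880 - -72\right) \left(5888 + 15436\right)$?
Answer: $- \frac{189871268}{11983} \approx -15845.0$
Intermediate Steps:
$Y = -379737792$ ($Y = \left(-17880 + 72\right) 21324 = \left(-17808\right) 21324 = -379737792$)
$h = 21481$ ($h = 18692 + 2789 = 21481$)
$\frac{Y + \left(\left(S{\left(-92 \right)} - 5639\right) + 891\right)}{h + 2485} = \frac{-379737792 + \left(\left(4 - 5639\right) + 891\right)}{21481 + 2485} = \frac{-379737792 + \left(-5635 + 891\right)}{23966} = \left(-379737792 - 4744\right) \frac{1}{23966} = \left(-379742536\right) \frac{1}{23966} = - \frac{189871268}{11983}$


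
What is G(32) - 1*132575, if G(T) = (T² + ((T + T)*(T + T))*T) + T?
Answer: -447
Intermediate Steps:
G(T) = T + T² + 4*T³ (G(T) = (T² + ((2*T)*(2*T))*T) + T = (T² + (4*T²)*T) + T = (T² + 4*T³) + T = T + T² + 4*T³)
G(32) - 1*132575 = 32*(1 + 32 + 4*32²) - 1*132575 = 32*(1 + 32 + 4*1024) - 132575 = 32*(1 + 32 + 4096) - 132575 = 32*4129 - 132575 = 132128 - 132575 = -447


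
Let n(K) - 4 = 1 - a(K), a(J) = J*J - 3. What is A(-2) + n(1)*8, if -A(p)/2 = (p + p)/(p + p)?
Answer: 54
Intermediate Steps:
a(J) = -3 + J² (a(J) = J² - 3 = -3 + J²)
n(K) = 8 - K² (n(K) = 4 + (1 - (-3 + K²)) = 4 + (1 + (3 - K²)) = 4 + (4 - K²) = 8 - K²)
A(p) = -2 (A(p) = -2*(p + p)/(p + p) = -2*2*p/(2*p) = -2*2*p*1/(2*p) = -2*1 = -2)
A(-2) + n(1)*8 = -2 + (8 - 1*1²)*8 = -2 + (8 - 1*1)*8 = -2 + (8 - 1)*8 = -2 + 7*8 = -2 + 56 = 54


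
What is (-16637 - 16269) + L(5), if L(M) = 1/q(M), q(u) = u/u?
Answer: -32905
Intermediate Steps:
q(u) = 1
L(M) = 1 (L(M) = 1/1 = 1)
(-16637 - 16269) + L(5) = (-16637 - 16269) + 1 = -32906 + 1 = -32905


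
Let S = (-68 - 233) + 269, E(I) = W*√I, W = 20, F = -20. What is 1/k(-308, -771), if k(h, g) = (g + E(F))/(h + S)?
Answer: 262140/602441 + 13600*I*√5/602441 ≈ 0.43513 + 0.050479*I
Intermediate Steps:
E(I) = 20*√I
S = -32 (S = -301 + 269 = -32)
k(h, g) = (g + 40*I*√5)/(-32 + h) (k(h, g) = (g + 20*√(-20))/(h - 32) = (g + 20*(2*I*√5))/(-32 + h) = (g + 40*I*√5)/(-32 + h))
1/k(-308, -771) = 1/((-771 + 40*I*√5)/(-32 - 308)) = 1/((-771 + 40*I*√5)/(-340)) = 1/(-(-771 + 40*I*√5)/340) = 1/(771/340 - 2*I*√5/17)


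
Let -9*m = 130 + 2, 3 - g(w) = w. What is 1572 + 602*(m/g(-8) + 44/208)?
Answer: 69941/78 ≈ 896.68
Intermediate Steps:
g(w) = 3 - w
m = -44/3 (m = -(130 + 2)/9 = -1/9*132 = -44/3 ≈ -14.667)
1572 + 602*(m/g(-8) + 44/208) = 1572 + 602*(-44/(3*(3 - 1*(-8))) + 44/208) = 1572 + 602*(-44/(3*(3 + 8)) + 44*(1/208)) = 1572 + 602*(-44/3/11 + 11/52) = 1572 + 602*(-44/3*1/11 + 11/52) = 1572 + 602*(-4/3 + 11/52) = 1572 + 602*(-175/156) = 1572 - 52675/78 = 69941/78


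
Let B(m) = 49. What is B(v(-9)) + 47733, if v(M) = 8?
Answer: 47782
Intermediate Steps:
B(v(-9)) + 47733 = 49 + 47733 = 47782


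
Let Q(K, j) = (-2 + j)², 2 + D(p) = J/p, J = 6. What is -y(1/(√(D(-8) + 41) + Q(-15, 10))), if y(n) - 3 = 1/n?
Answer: -67 - 3*√17/2 ≈ -73.185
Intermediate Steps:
D(p) = -2 + 6/p
y(n) = 3 + 1/n
-y(1/(√(D(-8) + 41) + Q(-15, 10))) = -(3 + 1/(1/(√((-2 + 6/(-8)) + 41) + (-2 + 10)²))) = -(3 + 1/(1/(√((-2 + 6*(-⅛)) + 41) + 8²))) = -(3 + 1/(1/(√((-2 - ¾) + 41) + 64))) = -(3 + 1/(1/(√(-11/4 + 41) + 64))) = -(3 + 1/(1/(√(153/4) + 64))) = -(3 + 1/(1/(3*√17/2 + 64))) = -(3 + 1/(1/(64 + 3*√17/2))) = -(3 + (64 + 3*√17/2)) = -(67 + 3*√17/2) = -67 - 3*√17/2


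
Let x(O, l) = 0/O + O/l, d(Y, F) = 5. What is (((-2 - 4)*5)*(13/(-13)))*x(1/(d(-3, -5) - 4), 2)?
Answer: 15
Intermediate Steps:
x(O, l) = O/l (x(O, l) = 0 + O/l = O/l)
(((-2 - 4)*5)*(13/(-13)))*x(1/(d(-3, -5) - 4), 2) = (((-2 - 4)*5)*(13/(-13)))*(1/((5 - 4)*2)) = ((-6*5)*(13*(-1/13)))*((1/2)/1) = (-30*(-1))*(1*(1/2)) = 30*(1/2) = 15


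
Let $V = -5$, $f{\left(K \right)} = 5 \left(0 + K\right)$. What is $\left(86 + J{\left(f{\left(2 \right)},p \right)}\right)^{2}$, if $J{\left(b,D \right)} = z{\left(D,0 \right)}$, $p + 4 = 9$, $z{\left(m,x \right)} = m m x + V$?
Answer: $6561$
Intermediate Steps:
$f{\left(K \right)} = 5 K$
$z{\left(m,x \right)} = -5 + x m^{2}$ ($z{\left(m,x \right)} = m m x - 5 = m^{2} x - 5 = x m^{2} - 5 = -5 + x m^{2}$)
$p = 5$ ($p = -4 + 9 = 5$)
$J{\left(b,D \right)} = -5$ ($J{\left(b,D \right)} = -5 + 0 D^{2} = -5 + 0 = -5$)
$\left(86 + J{\left(f{\left(2 \right)},p \right)}\right)^{2} = \left(86 - 5\right)^{2} = 81^{2} = 6561$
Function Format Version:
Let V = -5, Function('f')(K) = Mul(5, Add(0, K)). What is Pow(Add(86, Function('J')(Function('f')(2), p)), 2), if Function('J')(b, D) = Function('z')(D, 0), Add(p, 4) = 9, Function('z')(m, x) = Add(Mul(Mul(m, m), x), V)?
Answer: 6561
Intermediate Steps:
Function('f')(K) = Mul(5, K)
Function('z')(m, x) = Add(-5, Mul(x, Pow(m, 2))) (Function('z')(m, x) = Add(Mul(Mul(m, m), x), -5) = Add(Mul(Pow(m, 2), x), -5) = Add(Mul(x, Pow(m, 2)), -5) = Add(-5, Mul(x, Pow(m, 2))))
p = 5 (p = Add(-4, 9) = 5)
Function('J')(b, D) = -5 (Function('J')(b, D) = Add(-5, Mul(0, Pow(D, 2))) = Add(-5, 0) = -5)
Pow(Add(86, Function('J')(Function('f')(2), p)), 2) = Pow(Add(86, -5), 2) = Pow(81, 2) = 6561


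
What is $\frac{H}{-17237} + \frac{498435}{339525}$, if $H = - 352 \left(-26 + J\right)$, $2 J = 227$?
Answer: $\frac{115447843}{35469045} \approx 3.2549$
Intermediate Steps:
$J = \frac{227}{2}$ ($J = \frac{1}{2} \cdot 227 = \frac{227}{2} \approx 113.5$)
$H = -30800$ ($H = - 352 \left(-26 + \frac{227}{2}\right) = \left(-352\right) \frac{175}{2} = -30800$)
$\frac{H}{-17237} + \frac{498435}{339525} = - \frac{30800}{-17237} + \frac{498435}{339525} = \left(-30800\right) \left(- \frac{1}{17237}\right) + 498435 \cdot \frac{1}{339525} = \frac{2800}{1567} + \frac{33229}{22635} = \frac{115447843}{35469045}$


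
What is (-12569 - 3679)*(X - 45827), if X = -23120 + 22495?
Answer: 754752096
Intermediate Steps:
X = -625
(-12569 - 3679)*(X - 45827) = (-12569 - 3679)*(-625 - 45827) = -16248*(-46452) = 754752096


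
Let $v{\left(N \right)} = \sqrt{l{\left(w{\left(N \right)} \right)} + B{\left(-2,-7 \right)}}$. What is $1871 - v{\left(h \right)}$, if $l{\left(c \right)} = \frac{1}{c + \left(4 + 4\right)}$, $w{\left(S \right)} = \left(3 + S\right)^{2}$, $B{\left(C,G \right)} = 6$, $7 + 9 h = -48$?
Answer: $1871 - \frac{7 \sqrt{63366}}{716} \approx 1868.5$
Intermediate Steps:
$h = - \frac{55}{9}$ ($h = - \frac{7}{9} + \frac{1}{9} \left(-48\right) = - \frac{7}{9} - \frac{16}{3} = - \frac{55}{9} \approx -6.1111$)
$l{\left(c \right)} = \frac{1}{8 + c}$ ($l{\left(c \right)} = \frac{1}{c + 8} = \frac{1}{8 + c}$)
$v{\left(N \right)} = \sqrt{6 + \frac{1}{8 + \left(3 + N\right)^{2}}}$ ($v{\left(N \right)} = \sqrt{\frac{1}{8 + \left(3 + N\right)^{2}} + 6} = \sqrt{6 + \frac{1}{8 + \left(3 + N\right)^{2}}}$)
$1871 - v{\left(h \right)} = 1871 - \sqrt{\frac{49 + 6 \left(3 - \frac{55}{9}\right)^{2}}{8 + \left(3 - \frac{55}{9}\right)^{2}}} = 1871 - \sqrt{\frac{49 + 6 \left(- \frac{28}{9}\right)^{2}}{8 + \left(- \frac{28}{9}\right)^{2}}} = 1871 - \sqrt{\frac{49 + 6 \cdot \frac{784}{81}}{8 + \frac{784}{81}}} = 1871 - \sqrt{\frac{49 + \frac{1568}{27}}{\frac{1432}{81}}} = 1871 - \sqrt{\frac{81}{1432} \cdot \frac{2891}{27}} = 1871 - \sqrt{\frac{8673}{1432}} = 1871 - \frac{7 \sqrt{63366}}{716}$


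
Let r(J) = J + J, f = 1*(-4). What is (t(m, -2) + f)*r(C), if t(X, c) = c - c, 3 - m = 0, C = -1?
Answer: 8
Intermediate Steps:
m = 3 (m = 3 - 1*0 = 3 + 0 = 3)
t(X, c) = 0
f = -4
r(J) = 2*J
(t(m, -2) + f)*r(C) = (0 - 4)*(2*(-1)) = -4*(-2) = 8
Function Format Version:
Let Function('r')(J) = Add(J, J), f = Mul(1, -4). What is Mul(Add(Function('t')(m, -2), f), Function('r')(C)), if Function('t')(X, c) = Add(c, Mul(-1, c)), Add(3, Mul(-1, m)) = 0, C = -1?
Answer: 8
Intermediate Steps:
m = 3 (m = Add(3, Mul(-1, 0)) = Add(3, 0) = 3)
Function('t')(X, c) = 0
f = -4
Function('r')(J) = Mul(2, J)
Mul(Add(Function('t')(m, -2), f), Function('r')(C)) = Mul(Add(0, -4), Mul(2, -1)) = Mul(-4, -2) = 8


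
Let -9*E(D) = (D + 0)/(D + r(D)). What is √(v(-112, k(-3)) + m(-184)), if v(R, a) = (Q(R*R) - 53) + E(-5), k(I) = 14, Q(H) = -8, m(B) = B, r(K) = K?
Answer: I*√8822/6 ≈ 15.654*I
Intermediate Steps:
E(D) = -1/18 (E(D) = -(D + 0)/(9*(D + D)) = -D/(9*(2*D)) = -D*1/(2*D)/9 = -⅑*½ = -1/18)
v(R, a) = -1099/18 (v(R, a) = (-8 - 53) - 1/18 = -61 - 1/18 = -1099/18)
√(v(-112, k(-3)) + m(-184)) = √(-1099/18 - 184) = √(-4411/18) = I*√8822/6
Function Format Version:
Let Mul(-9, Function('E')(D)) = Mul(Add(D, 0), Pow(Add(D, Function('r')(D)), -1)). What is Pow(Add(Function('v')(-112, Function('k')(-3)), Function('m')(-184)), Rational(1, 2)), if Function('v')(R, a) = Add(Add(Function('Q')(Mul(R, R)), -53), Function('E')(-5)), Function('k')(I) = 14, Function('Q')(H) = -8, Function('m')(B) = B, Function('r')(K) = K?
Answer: Mul(Rational(1, 6), I, Pow(8822, Rational(1, 2))) ≈ Mul(15.654, I)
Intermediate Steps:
Function('E')(D) = Rational(-1, 18) (Function('E')(D) = Mul(Rational(-1, 9), Mul(Add(D, 0), Pow(Add(D, D), -1))) = Mul(Rational(-1, 9), Mul(D, Pow(Mul(2, D), -1))) = Mul(Rational(-1, 9), Mul(D, Mul(Rational(1, 2), Pow(D, -1)))) = Mul(Rational(-1, 9), Rational(1, 2)) = Rational(-1, 18))
Function('v')(R, a) = Rational(-1099, 18) (Function('v')(R, a) = Add(Add(-8, -53), Rational(-1, 18)) = Add(-61, Rational(-1, 18)) = Rational(-1099, 18))
Pow(Add(Function('v')(-112, Function('k')(-3)), Function('m')(-184)), Rational(1, 2)) = Pow(Add(Rational(-1099, 18), -184), Rational(1, 2)) = Pow(Rational(-4411, 18), Rational(1, 2)) = Mul(Rational(1, 6), I, Pow(8822, Rational(1, 2)))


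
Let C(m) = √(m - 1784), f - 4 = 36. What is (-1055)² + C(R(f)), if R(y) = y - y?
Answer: 1113025 + 2*I*√446 ≈ 1.113e+6 + 42.237*I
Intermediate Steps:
f = 40 (f = 4 + 36 = 40)
R(y) = 0
C(m) = √(-1784 + m)
(-1055)² + C(R(f)) = (-1055)² + √(-1784 + 0) = 1113025 + √(-1784) = 1113025 + 2*I*√446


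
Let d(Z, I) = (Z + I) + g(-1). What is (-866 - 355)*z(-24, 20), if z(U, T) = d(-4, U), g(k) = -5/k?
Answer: 28083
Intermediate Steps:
d(Z, I) = 5 + I + Z (d(Z, I) = (Z + I) - 5/(-1) = (I + Z) - 5*(-1) = (I + Z) + 5 = 5 + I + Z)
z(U, T) = 1 + U (z(U, T) = 5 + U - 4 = 1 + U)
(-866 - 355)*z(-24, 20) = (-866 - 355)*(1 - 24) = -1221*(-23) = 28083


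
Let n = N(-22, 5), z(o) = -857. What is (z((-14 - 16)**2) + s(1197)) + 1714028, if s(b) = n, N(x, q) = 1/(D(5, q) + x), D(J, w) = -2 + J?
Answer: 32550248/19 ≈ 1.7132e+6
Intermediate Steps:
N(x, q) = 1/(3 + x) (N(x, q) = 1/((-2 + 5) + x) = 1/(3 + x))
n = -1/19 (n = 1/(3 - 22) = 1/(-19) = -1/19 ≈ -0.052632)
s(b) = -1/19
(z((-14 - 16)**2) + s(1197)) + 1714028 = (-857 - 1/19) + 1714028 = -16284/19 + 1714028 = 32550248/19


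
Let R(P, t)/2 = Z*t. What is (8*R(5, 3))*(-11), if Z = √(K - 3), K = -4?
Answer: -528*I*√7 ≈ -1397.0*I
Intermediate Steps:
Z = I*√7 (Z = √(-4 - 3) = √(-7) = I*√7 ≈ 2.6458*I)
R(P, t) = 2*I*t*√7 (R(P, t) = 2*((I*√7)*t) = 2*(I*t*√7) = 2*I*t*√7)
(8*R(5, 3))*(-11) = (8*(2*I*3*√7))*(-11) = (8*(6*I*√7))*(-11) = (48*I*√7)*(-11) = -528*I*√7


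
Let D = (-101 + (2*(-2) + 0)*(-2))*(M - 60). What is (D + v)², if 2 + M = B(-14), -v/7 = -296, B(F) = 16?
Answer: 40322500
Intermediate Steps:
v = 2072 (v = -7*(-296) = 2072)
M = 14 (M = -2 + 16 = 14)
D = 4278 (D = (-101 + (2*(-2) + 0)*(-2))*(14 - 60) = (-101 + (-4 + 0)*(-2))*(-46) = (-101 - 4*(-2))*(-46) = (-101 + 8)*(-46) = -93*(-46) = 4278)
(D + v)² = (4278 + 2072)² = 6350² = 40322500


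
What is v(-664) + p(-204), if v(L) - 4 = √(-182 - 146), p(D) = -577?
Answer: -573 + 2*I*√82 ≈ -573.0 + 18.111*I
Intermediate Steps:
v(L) = 4 + 2*I*√82 (v(L) = 4 + √(-182 - 146) = 4 + √(-328) = 4 + 2*I*√82)
v(-664) + p(-204) = (4 + 2*I*√82) - 577 = -573 + 2*I*√82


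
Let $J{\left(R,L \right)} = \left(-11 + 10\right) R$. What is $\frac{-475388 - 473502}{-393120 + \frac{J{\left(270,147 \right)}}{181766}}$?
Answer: $\frac{17247593974}{7145585019} \approx 2.4137$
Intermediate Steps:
$J{\left(R,L \right)} = - R$
$\frac{-475388 - 473502}{-393120 + \frac{J{\left(270,147 \right)}}{181766}} = \frac{-475388 - 473502}{-393120 + \frac{\left(-1\right) 270}{181766}} = - \frac{948890}{-393120 - \frac{135}{90883}} = - \frac{948890}{- \frac{35727925095}{90883}} = \left(-948890\right) \left(- \frac{90883}{35727925095}\right) = \frac{17247593974}{7145585019}$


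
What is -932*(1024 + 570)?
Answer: -1485608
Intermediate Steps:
-932*(1024 + 570) = -932*1594 = -1485608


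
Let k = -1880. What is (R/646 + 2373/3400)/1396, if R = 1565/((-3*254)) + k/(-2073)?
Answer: 11839904827/23742200013600 ≈ 0.00049869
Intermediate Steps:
R = -603895/526542 (R = 1565/((-3*254)) - 1880/(-2073) = 1565/(-762) - 1880*(-1/2073) = 1565*(-1/762) + 1880/2073 = -1565/762 + 1880/2073 = -603895/526542 ≈ -1.1469)
(R/646 + 2373/3400)/1396 = (-603895/526542/646 + 2373/3400)/1396 = (-603895/526542*1/646 + 2373*(1/3400))*(1/1396) = (-603895/340146132 + 2373/3400)*(1/1396) = (11839904827/17007306600)*(1/1396) = 11839904827/23742200013600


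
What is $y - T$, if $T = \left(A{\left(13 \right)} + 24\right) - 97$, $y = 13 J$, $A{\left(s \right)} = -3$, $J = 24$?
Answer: $388$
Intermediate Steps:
$y = 312$ ($y = 13 \cdot 24 = 312$)
$T = -76$ ($T = \left(-3 + 24\right) - 97 = 21 - 97 = -76$)
$y - T = 312 - -76 = 312 + 76 = 388$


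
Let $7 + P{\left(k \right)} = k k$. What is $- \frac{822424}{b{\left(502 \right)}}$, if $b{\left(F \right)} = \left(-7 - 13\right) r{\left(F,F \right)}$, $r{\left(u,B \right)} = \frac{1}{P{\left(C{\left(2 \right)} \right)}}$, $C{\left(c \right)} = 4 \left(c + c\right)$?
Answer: $\frac{51195894}{5} \approx 1.0239 \cdot 10^{7}$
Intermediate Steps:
$C{\left(c \right)} = 8 c$ ($C{\left(c \right)} = 4 \cdot 2 c = 8 c$)
$P{\left(k \right)} = -7 + k^{2}$ ($P{\left(k \right)} = -7 + k k = -7 + k^{2}$)
$r{\left(u,B \right)} = \frac{1}{249}$ ($r{\left(u,B \right)} = \frac{1}{-7 + \left(8 \cdot 2\right)^{2}} = \frac{1}{-7 + 16^{2}} = \frac{1}{-7 + 256} = \frac{1}{249}$)
$b{\left(F \right)} = - \frac{20}{249}$ ($b{\left(F \right)} = \left(-7 - 13\right) \frac{1}{249} = \left(-20\right) \frac{1}{249} = - \frac{20}{249}$)
$- \frac{822424}{b{\left(502 \right)}} = - \frac{822424}{- \frac{20}{249}} = \left(-822424\right) \left(- \frac{249}{20}\right) = \frac{51195894}{5}$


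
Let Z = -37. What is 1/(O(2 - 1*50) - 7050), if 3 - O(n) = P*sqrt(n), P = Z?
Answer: -2349/16575307 - 148*I*sqrt(3)/49725921 ≈ -0.00014172 - 5.1551e-6*I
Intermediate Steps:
P = -37
O(n) = 3 + 37*sqrt(n) (O(n) = 3 - (-37)*sqrt(n) = 3 + 37*sqrt(n))
1/(O(2 - 1*50) - 7050) = 1/((3 + 37*sqrt(2 - 1*50)) - 7050) = 1/((3 + 37*sqrt(2 - 50)) - 7050) = 1/((3 + 37*sqrt(-48)) - 7050) = 1/((3 + 37*(4*I*sqrt(3))) - 7050) = 1/((3 + 148*I*sqrt(3)) - 7050) = 1/(-7047 + 148*I*sqrt(3))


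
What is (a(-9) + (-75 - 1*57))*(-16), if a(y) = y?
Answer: 2256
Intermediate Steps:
(a(-9) + (-75 - 1*57))*(-16) = (-9 + (-75 - 1*57))*(-16) = (-9 + (-75 - 57))*(-16) = (-9 - 132)*(-16) = -141*(-16) = 2256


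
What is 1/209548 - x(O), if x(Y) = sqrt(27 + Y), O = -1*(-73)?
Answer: -2095479/209548 ≈ -10.000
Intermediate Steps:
O = 73
1/209548 - x(O) = 1/209548 - sqrt(27 + 73) = 1/209548 - sqrt(100) = 1/209548 - 1*10 = 1/209548 - 10 = -2095479/209548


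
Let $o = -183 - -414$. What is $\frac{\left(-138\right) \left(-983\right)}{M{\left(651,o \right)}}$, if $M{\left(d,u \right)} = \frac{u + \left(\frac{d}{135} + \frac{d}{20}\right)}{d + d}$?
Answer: $\frac{4541695920}{6901} \approx 6.5812 \cdot 10^{5}$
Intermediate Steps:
$o = 231$ ($o = -183 + 414 = 231$)
$M{\left(d,u \right)} = \frac{u + \frac{31 d}{540}}{2 d}$ ($M{\left(d,u \right)} = \frac{u + \left(d \frac{1}{135} + d \frac{1}{20}\right)}{2 d} = \left(u + \left(\frac{d}{135} + \frac{d}{20}\right)\right) \frac{1}{2 d} = \left(u + \frac{31 d}{540}\right) \frac{1}{2 d} = \frac{u + \frac{31 d}{540}}{2 d}$)
$\frac{\left(-138\right) \left(-983\right)}{M{\left(651,o \right)}} = \frac{\left(-138\right) \left(-983\right)}{\frac{31}{1080} + \frac{1}{2} \cdot 231 \cdot \frac{1}{651}} = \frac{135654}{\frac{31}{1080} + \frac{1}{2} \cdot 231 \cdot \frac{1}{651}} = \frac{135654}{\frac{31}{1080} + \frac{11}{62}} = \frac{135654}{\frac{6901}{33480}} = 135654 \cdot \frac{33480}{6901} = \frac{4541695920}{6901}$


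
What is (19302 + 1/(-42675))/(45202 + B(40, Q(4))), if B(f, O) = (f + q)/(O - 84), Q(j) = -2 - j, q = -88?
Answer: 823712849/1929018110 ≈ 0.42701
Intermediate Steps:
B(f, O) = (-88 + f)/(-84 + O) (B(f, O) = (f - 88)/(O - 84) = (-88 + f)/(-84 + O))
(19302 + 1/(-42675))/(45202 + B(40, Q(4))) = (19302 + 1/(-42675))/(45202 + (-88 + 40)/(-84 + (-2 - 1*4))) = (19302 - 1/42675)/(45202 - 48/(-84 + (-2 - 4))) = 823712849/(42675*(45202 - 48/(-84 - 6))) = 823712849/(42675*(45202 - 48/(-90))) = 823712849/(42675*(45202 - 1/90*(-48))) = 823712849/(42675*(45202 + 8/15)) = 823712849/(42675*(678038/15)) = (823712849/42675)*(15/678038) = 823712849/1929018110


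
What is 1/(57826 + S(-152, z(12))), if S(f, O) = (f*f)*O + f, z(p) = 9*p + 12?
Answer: 1/2830154 ≈ 3.5334e-7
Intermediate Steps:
z(p) = 12 + 9*p
S(f, O) = f + O*f² (S(f, O) = f²*O + f = O*f² + f = f + O*f²)
1/(57826 + S(-152, z(12))) = 1/(57826 - 152*(1 + (12 + 9*12)*(-152))) = 1/(57826 - 152*(1 + (12 + 108)*(-152))) = 1/(57826 - 152*(1 + 120*(-152))) = 1/(57826 - 152*(1 - 18240)) = 1/(57826 - 152*(-18239)) = 1/(57826 + 2772328) = 1/2830154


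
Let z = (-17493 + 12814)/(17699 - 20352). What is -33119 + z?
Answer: -87860028/2653 ≈ -33117.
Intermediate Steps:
z = 4679/2653 (z = -4679/(-2653) = -4679*(-1/2653) = 4679/2653 ≈ 1.7637)
-33119 + z = -33119 + 4679/2653 = -87860028/2653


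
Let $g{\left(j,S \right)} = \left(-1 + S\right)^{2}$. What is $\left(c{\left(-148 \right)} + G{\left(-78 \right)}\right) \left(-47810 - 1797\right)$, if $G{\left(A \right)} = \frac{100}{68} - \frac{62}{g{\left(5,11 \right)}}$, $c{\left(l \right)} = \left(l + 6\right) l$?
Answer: $- \frac{886195471061}{850} \approx -1.0426 \cdot 10^{9}$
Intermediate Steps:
$c{\left(l \right)} = l \left(6 + l\right)$ ($c{\left(l \right)} = \left(6 + l\right) l = l \left(6 + l\right)$)
$G{\left(A \right)} = \frac{723}{850}$ ($G{\left(A \right)} = \frac{100}{68} - \frac{62}{\left(-1 + 11\right)^{2}} = 100 \cdot \frac{1}{68} - \frac{62}{10^{2}} = \frac{25}{17} - \frac{62}{100} = \frac{25}{17} - \frac{31}{50} = \frac{723}{850}$)
$\left(c{\left(-148 \right)} + G{\left(-78 \right)}\right) \left(-47810 - 1797\right) = \left(- 148 \left(6 - 148\right) + \frac{723}{850}\right) \left(-47810 - 1797\right) = \left(\left(-148\right) \left(-142\right) + \frac{723}{850}\right) \left(-49607\right) = \left(21016 + \frac{723}{850}\right) \left(-49607\right) = \frac{17864323}{850} \left(-49607\right) = - \frac{886195471061}{850}$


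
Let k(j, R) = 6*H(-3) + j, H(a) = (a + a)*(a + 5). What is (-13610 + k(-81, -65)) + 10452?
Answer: -3311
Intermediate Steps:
H(a) = 2*a*(5 + a) (H(a) = (2*a)*(5 + a) = 2*a*(5 + a))
k(j, R) = -72 + j (k(j, R) = 6*(2*(-3)*(5 - 3)) + j = 6*(2*(-3)*2) + j = 6*(-12) + j = -72 + j)
(-13610 + k(-81, -65)) + 10452 = (-13610 + (-72 - 81)) + 10452 = (-13610 - 153) + 10452 = -13763 + 10452 = -3311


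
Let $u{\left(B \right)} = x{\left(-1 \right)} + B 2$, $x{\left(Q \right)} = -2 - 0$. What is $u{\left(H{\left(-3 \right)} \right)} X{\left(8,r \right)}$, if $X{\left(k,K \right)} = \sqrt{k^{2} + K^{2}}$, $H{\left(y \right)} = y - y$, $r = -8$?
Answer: $- 16 \sqrt{2} \approx -22.627$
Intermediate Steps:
$H{\left(y \right)} = 0$
$x{\left(Q \right)} = -2$ ($x{\left(Q \right)} = -2 + 0 = -2$)
$u{\left(B \right)} = -2 + 2 B$ ($u{\left(B \right)} = -2 + B 2 = -2 + 2 B$)
$X{\left(k,K \right)} = \sqrt{K^{2} + k^{2}}$
$u{\left(H{\left(-3 \right)} \right)} X{\left(8,r \right)} = \left(-2 + 2 \cdot 0\right) \sqrt{\left(-8\right)^{2} + 8^{2}} = \left(-2 + 0\right) \sqrt{64 + 64} = - 2 \sqrt{128} = - 2 \cdot 8 \sqrt{2} = - 16 \sqrt{2}$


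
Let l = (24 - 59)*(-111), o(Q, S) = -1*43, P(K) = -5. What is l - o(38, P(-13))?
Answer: 3928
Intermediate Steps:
o(Q, S) = -43
l = 3885 (l = -35*(-111) = 3885)
l - o(38, P(-13)) = 3885 - 1*(-43) = 3885 + 43 = 3928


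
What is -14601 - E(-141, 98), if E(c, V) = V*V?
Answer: -24205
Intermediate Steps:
E(c, V) = V**2
-14601 - E(-141, 98) = -14601 - 1*98**2 = -14601 - 1*9604 = -14601 - 9604 = -24205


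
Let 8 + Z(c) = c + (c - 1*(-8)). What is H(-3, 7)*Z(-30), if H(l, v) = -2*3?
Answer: 360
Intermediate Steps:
Z(c) = 2*c (Z(c) = -8 + (c + (c - 1*(-8))) = -8 + (c + (c + 8)) = -8 + (c + (8 + c)) = -8 + (8 + 2*c) = 2*c)
H(l, v) = -6
H(-3, 7)*Z(-30) = -12*(-30) = -6*(-60) = 360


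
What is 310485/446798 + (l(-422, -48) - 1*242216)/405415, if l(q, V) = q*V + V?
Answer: 26682545891/181138611170 ≈ 0.14730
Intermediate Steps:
l(q, V) = V + V*q (l(q, V) = V*q + V = V + V*q)
310485/446798 + (l(-422, -48) - 1*242216)/405415 = 310485/446798 + (-48*(1 - 422) - 1*242216)/405415 = 310485*(1/446798) + (-48*(-421) - 242216)*(1/405415) = 310485/446798 + (20208 - 242216)*(1/405415) = 310485/446798 - 222008*1/405415 = 310485/446798 - 222008/405415 = 26682545891/181138611170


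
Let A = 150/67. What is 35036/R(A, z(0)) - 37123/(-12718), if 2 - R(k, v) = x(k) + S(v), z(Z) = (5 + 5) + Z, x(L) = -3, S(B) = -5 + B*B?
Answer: -221123389/572310 ≈ -386.37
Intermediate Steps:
S(B) = -5 + B²
A = 150/67 (A = 150*(1/67) = 150/67 ≈ 2.2388)
z(Z) = 10 + Z
R(k, v) = 10 - v² (R(k, v) = 2 - (-3 + (-5 + v²)) = 2 - (-8 + v²) = 2 + (8 - v²) = 10 - v²)
35036/R(A, z(0)) - 37123/(-12718) = 35036/(10 - (10 + 0)²) - 37123/(-12718) = 35036/(10 - 1*10²) - 37123*(-1/12718) = 35036/(10 - 1*100) + 37123/12718 = 35036/(10 - 100) + 37123/12718 = 35036/(-90) + 37123/12718 = 35036*(-1/90) + 37123/12718 = -17518/45 + 37123/12718 = -221123389/572310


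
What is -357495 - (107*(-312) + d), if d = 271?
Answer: -324382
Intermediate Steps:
-357495 - (107*(-312) + d) = -357495 - (107*(-312) + 271) = -357495 - (-33384 + 271) = -357495 - 1*(-33113) = -357495 + 33113 = -324382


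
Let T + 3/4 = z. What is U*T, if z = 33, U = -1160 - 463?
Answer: -209367/4 ≈ -52342.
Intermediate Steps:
U = -1623
T = 129/4 (T = -3/4 + 33 = 129/4 ≈ 32.250)
U*T = -1623*129/4 = -209367/4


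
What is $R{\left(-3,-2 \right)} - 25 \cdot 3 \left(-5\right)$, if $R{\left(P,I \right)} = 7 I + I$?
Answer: $359$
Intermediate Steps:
$R{\left(P,I \right)} = 8 I$
$R{\left(-3,-2 \right)} - 25 \cdot 3 \left(-5\right) = 8 \left(-2\right) - 25 \cdot 3 \left(-5\right) = -16 - -375 = -16 + 375 = 359$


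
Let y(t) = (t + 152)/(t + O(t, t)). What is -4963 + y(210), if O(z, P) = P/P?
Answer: -1046831/211 ≈ -4961.3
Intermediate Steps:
O(z, P) = 1
y(t) = (152 + t)/(1 + t) (y(t) = (t + 152)/(t + 1) = (152 + t)/(1 + t))
-4963 + y(210) = -4963 + (152 + 210)/(1 + 210) = -4963 + 362/211 = -1046831/211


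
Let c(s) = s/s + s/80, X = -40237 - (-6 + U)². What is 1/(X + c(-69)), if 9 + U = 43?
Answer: -80/3281669 ≈ -2.4378e-5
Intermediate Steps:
U = 34 (U = -9 + 43 = 34)
X = -41021 (X = -40237 - (-6 + 34)² = -40237 - 1*28² = -40237 - 1*784 = -40237 - 784 = -41021)
c(s) = 1 + s/80 (c(s) = 1 + s*(1/80) = 1 + s/80)
1/(X + c(-69)) = 1/(-41021 + (1 + (1/80)*(-69))) = 1/(-41021 + (1 - 69/80)) = 1/(-41021 + 11/80) = 1/(-3281669/80) = -80/3281669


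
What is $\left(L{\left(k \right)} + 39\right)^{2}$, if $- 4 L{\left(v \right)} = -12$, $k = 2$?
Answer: $1764$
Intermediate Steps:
$L{\left(v \right)} = 3$ ($L{\left(v \right)} = \left(- \frac{1}{4}\right) \left(-12\right) = 3$)
$\left(L{\left(k \right)} + 39\right)^{2} = \left(3 + 39\right)^{2} = 42^{2} = 1764$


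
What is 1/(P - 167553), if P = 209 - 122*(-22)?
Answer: -1/164660 ≈ -6.0731e-6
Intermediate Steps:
P = 2893 (P = 209 + 2684 = 2893)
1/(P - 167553) = 1/(2893 - 167553) = 1/(-164660) = -1/164660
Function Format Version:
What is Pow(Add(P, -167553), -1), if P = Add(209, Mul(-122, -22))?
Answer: Rational(-1, 164660) ≈ -6.0731e-6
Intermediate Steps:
P = 2893 (P = Add(209, 2684) = 2893)
Pow(Add(P, -167553), -1) = Pow(Add(2893, -167553), -1) = Pow(-164660, -1) = Rational(-1, 164660)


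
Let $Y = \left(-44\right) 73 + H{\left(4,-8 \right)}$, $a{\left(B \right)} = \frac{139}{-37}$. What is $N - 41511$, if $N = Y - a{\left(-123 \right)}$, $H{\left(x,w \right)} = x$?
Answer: $- \frac{1654464}{37} \approx -44715.0$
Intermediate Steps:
$a{\left(B \right)} = - \frac{139}{37}$ ($a{\left(B \right)} = 139 \left(- \frac{1}{37}\right) = - \frac{139}{37}$)
$Y = -3208$ ($Y = \left(-44\right) 73 + 4 = -3212 + 4 = -3208$)
$N = - \frac{118557}{37}$ ($N = -3208 - - \frac{139}{37} = -3208 + \frac{139}{37} = - \frac{118557}{37} \approx -3204.2$)
$N - 41511 = - \frac{118557}{37} - 41511 = - \frac{1654464}{37}$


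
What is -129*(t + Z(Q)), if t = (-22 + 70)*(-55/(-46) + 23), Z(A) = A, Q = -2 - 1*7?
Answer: -3419145/23 ≈ -1.4866e+5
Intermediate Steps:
Q = -9 (Q = -2 - 7 = -9)
t = 26712/23 (t = 48*(-55*(-1/46) + 23) = 48*(55/46 + 23) = 48*(1113/46) = 26712/23 ≈ 1161.4)
-129*(t + Z(Q)) = -129*(26712/23 - 9) = -129*26505/23 = -3419145/23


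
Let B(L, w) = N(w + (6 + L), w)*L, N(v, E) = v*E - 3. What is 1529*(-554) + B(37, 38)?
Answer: -733291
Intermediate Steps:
N(v, E) = -3 + E*v (N(v, E) = E*v - 3 = -3 + E*v)
B(L, w) = L*(-3 + w*(6 + L + w)) (B(L, w) = (-3 + w*(w + (6 + L)))*L = (-3 + w*(6 + L + w))*L = L*(-3 + w*(6 + L + w)))
1529*(-554) + B(37, 38) = 1529*(-554) + 37*(-3 + 38*(6 + 37 + 38)) = -847066 + 37*(-3 + 38*81) = -847066 + 37*(-3 + 3078) = -847066 + 37*3075 = -847066 + 113775 = -733291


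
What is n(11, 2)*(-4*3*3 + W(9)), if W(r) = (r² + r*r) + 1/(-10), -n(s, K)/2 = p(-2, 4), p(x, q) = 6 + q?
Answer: -2518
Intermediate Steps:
n(s, K) = -20 (n(s, K) = -2*(6 + 4) = -2*10 = -20)
W(r) = -⅒ + 2*r² (W(r) = (r² + r²) - ⅒ = 2*r² - ⅒ = -⅒ + 2*r²)
n(11, 2)*(-4*3*3 + W(9)) = -20*(-4*3*3 + (-⅒ + 2*9²)) = -20*(-12*3 + (-⅒ + 2*81)) = -20*(-36 + (-⅒ + 162)) = -20*(-36 + 1619/10) = -20*1259/10 = -2518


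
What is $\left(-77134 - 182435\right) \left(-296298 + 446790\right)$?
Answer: $-39063057948$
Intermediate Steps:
$\left(-77134 - 182435\right) \left(-296298 + 446790\right) = \left(-259569\right) 150492 = -39063057948$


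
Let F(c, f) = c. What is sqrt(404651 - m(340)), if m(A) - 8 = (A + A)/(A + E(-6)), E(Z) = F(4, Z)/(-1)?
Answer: sqrt(713786682)/42 ≈ 636.11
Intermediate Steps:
E(Z) = -4 (E(Z) = 4/(-1) = 4*(-1) = -4)
m(A) = 8 + 2*A/(-4 + A) (m(A) = 8 + (A + A)/(A - 4) = 8 + (2*A)/(-4 + A) = 8 + 2*A/(-4 + A))
sqrt(404651 - m(340)) = sqrt(404651 - 2*(-16 + 5*340)/(-4 + 340)) = sqrt(404651 - 2*(-16 + 1700)/336) = sqrt(404651 - 2*1684/336) = sqrt(404651 - 1*421/42) = sqrt(404651 - 421/42) = sqrt(16994921/42) = sqrt(713786682)/42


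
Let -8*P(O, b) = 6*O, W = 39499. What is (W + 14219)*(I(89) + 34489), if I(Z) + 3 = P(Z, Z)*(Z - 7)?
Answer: 1558493475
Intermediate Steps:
P(O, b) = -3*O/4
I(Z) = -3 - 3*Z*(-7 + Z)/4 (I(Z) = -3 + (-3*Z/4)*(Z - 7) = -3 + (-3*Z/4)*(-7 + Z) = -3 - 3*Z*(-7 + Z)/4)
(W + 14219)*(I(89) + 34489) = (39499 + 14219)*((-3 - 3/4*89**2 + (21/4)*89) + 34489) = 53718*((-3 - 3/4*7921 + 1869/4) + 34489) = 53718*((-3 - 23763/4 + 1869/4) + 34489) = 53718*(-10953/2 + 34489) = 53718*(58025/2) = 1558493475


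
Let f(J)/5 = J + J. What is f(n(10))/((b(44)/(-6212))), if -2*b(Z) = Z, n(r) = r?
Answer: 310600/11 ≈ 28236.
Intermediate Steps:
f(J) = 10*J (f(J) = 5*(J + J) = 5*(2*J) = 10*J)
b(Z) = -Z/2
f(n(10))/((b(44)/(-6212))) = (10*10)/((-½*44/(-6212))) = 100/((-22*(-1/6212))) = 100/(11/3106) = 100*(3106/11) = 310600/11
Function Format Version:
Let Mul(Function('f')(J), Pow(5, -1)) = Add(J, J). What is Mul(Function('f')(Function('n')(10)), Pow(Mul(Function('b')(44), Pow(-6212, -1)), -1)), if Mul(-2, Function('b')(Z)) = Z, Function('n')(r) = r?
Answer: Rational(310600, 11) ≈ 28236.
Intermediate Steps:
Function('f')(J) = Mul(10, J) (Function('f')(J) = Mul(5, Add(J, J)) = Mul(5, Mul(2, J)) = Mul(10, J))
Function('b')(Z) = Mul(Rational(-1, 2), Z)
Mul(Function('f')(Function('n')(10)), Pow(Mul(Function('b')(44), Pow(-6212, -1)), -1)) = Mul(Mul(10, 10), Pow(Mul(Mul(Rational(-1, 2), 44), Pow(-6212, -1)), -1)) = Mul(100, Pow(Mul(-22, Rational(-1, 6212)), -1)) = Mul(100, Pow(Rational(11, 3106), -1)) = Mul(100, Rational(3106, 11)) = Rational(310600, 11)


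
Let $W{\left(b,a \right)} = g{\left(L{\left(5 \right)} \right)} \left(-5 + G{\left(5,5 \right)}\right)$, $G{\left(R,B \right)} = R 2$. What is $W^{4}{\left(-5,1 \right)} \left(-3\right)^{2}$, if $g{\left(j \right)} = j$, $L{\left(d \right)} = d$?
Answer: $3515625$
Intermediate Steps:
$G{\left(R,B \right)} = 2 R$
$W{\left(b,a \right)} = 25$ ($W{\left(b,a \right)} = 5 \left(-5 + 2 \cdot 5\right) = 5 \left(-5 + 10\right) = 5 \cdot 5 = 25$)
$W^{4}{\left(-5,1 \right)} \left(-3\right)^{2} = 25^{4} \left(-3\right)^{2} = 390625 \cdot 9 = 3515625$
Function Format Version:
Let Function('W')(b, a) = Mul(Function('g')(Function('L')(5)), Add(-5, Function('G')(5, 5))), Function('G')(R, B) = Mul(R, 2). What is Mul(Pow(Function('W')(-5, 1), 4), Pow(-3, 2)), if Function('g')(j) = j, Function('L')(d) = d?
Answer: 3515625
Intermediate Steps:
Function('G')(R, B) = Mul(2, R)
Function('W')(b, a) = 25 (Function('W')(b, a) = Mul(5, Add(-5, Mul(2, 5))) = Mul(5, Add(-5, 10)) = Mul(5, 5) = 25)
Mul(Pow(Function('W')(-5, 1), 4), Pow(-3, 2)) = Mul(Pow(25, 4), Pow(-3, 2)) = Mul(390625, 9) = 3515625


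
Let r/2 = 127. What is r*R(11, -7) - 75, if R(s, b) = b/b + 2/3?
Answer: 1045/3 ≈ 348.33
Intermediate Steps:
r = 254 (r = 2*127 = 254)
R(s, b) = 5/3 (R(s, b) = 1 + 2*(1/3) = 1 + 2/3 = 5/3)
r*R(11, -7) - 75 = 254*(5/3) - 75 = 1270/3 - 75 = 1045/3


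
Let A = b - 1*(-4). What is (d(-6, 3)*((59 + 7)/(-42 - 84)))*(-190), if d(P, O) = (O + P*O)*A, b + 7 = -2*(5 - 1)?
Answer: 114950/7 ≈ 16421.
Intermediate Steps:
b = -15 (b = -7 - 2*(5 - 1) = -7 - 2*4 = -7 - 8 = -15)
A = -11 (A = -15 - 1*(-4) = -15 + 4 = -11)
d(P, O) = -11*O - 11*O*P (d(P, O) = (O + P*O)*(-11) = (O + O*P)*(-11) = -11*O - 11*O*P)
(d(-6, 3)*((59 + 7)/(-42 - 84)))*(-190) = ((-11*3*(1 - 6))*((59 + 7)/(-42 - 84)))*(-190) = ((-11*3*(-5))*(66/(-126)))*(-190) = (165*(66*(-1/126)))*(-190) = (165*(-11/21))*(-190) = -605/7*(-190) = 114950/7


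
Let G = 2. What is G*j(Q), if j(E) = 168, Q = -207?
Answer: 336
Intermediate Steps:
G*j(Q) = 2*168 = 336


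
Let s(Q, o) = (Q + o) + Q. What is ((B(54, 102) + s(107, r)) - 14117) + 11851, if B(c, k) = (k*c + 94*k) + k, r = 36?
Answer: 13182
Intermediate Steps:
B(c, k) = 95*k + c*k (B(c, k) = (c*k + 94*k) + k = (94*k + c*k) + k = 95*k + c*k)
s(Q, o) = o + 2*Q
((B(54, 102) + s(107, r)) - 14117) + 11851 = ((102*(95 + 54) + (36 + 2*107)) - 14117) + 11851 = ((102*149 + (36 + 214)) - 14117) + 11851 = ((15198 + 250) - 14117) + 11851 = (15448 - 14117) + 11851 = 1331 + 11851 = 13182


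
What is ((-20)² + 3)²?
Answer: 162409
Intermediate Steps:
((-20)² + 3)² = (400 + 3)² = 403² = 162409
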